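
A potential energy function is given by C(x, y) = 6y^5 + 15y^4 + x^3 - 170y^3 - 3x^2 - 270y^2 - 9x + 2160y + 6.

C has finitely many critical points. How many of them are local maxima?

2

C separates as a function of x plus a function of y, so ∇C=0 decouples.
∂C/∂x = 3(x - 3)(x + 1) = 0 at x ∈ {-1, 3}; ∂C/∂y = 30(y - 3)(y - 2)(y + 3)(y + 4) = 0 at y ∈ {-4, -3, 2, 3}.
The Hessian is diagonal: diag(C_xx, C_yy). Second derivatives: C_xx(-1)=-12, C_xx(3)=12; C_yy(-4)=-1260, C_yy(-3)=900, C_yy(2)=-900, C_yy(3)=1260.
Local maxima occur where both diagonal entries negative: (-1, -4), (-1, 2). Count: 2.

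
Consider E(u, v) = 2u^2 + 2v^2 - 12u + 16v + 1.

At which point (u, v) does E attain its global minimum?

(3, -4)

E(u,v) separates as P(u) + Q(v) + 1, so its minimum is min P + min Q + 1.
P'(u) = 4u - 12 vanishes at u ∈ {3}; Q'(v) = 4v + 16 vanishes at v ∈ {-4}.
Local minima of P (where P''>0): P(3)=-18. Local minima of Q: Q(-4)=-32.
So the global minimum of E is P(3) + Q(-4) + 1 = -18 − 32 + 1 = -49, attained at (3, -4).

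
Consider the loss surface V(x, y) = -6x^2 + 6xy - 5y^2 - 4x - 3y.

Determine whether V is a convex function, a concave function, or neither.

V is quadratic, so its Hessian is the constant matrix H = [[-12, 6], [6, -10]].
det(H) = 84, tr(H) = -22.
det(H) > 0 and tr(H) < 0, so H is negative definite everywhere: concave.

concave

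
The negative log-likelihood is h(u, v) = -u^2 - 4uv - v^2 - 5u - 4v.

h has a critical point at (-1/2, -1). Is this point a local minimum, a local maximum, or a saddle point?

The Hessian of h is constant: H = [[-2, -4], [-4, -2]].
det(H) = (-2)·(-2) − (-4)² = -12.
Since det(H) < 0, H is indefinite and the critical point is a saddle point.

saddle point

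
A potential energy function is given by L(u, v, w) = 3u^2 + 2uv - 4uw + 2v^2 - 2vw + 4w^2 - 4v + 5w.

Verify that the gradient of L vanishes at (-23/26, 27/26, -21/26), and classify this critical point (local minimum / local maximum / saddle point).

∇L = (6u + 2v - 4w, 2u + 4v - 2w - 4, -4u - 2v + 8w + 5); substituting (-23/26, 27/26, -21/26) gives ∇L = (0, 0, 0), so (-23/26, 27/26, -21/26) is indeed a critical point.
The Hessian is constant: H = [[6, 2, -4], [2, 4, -2], [-4, -2, 8]].
Leading principal minors: Δ₁ = 6, Δ₂ = 20, Δ₃ = 104.
All leading minors are positive, so H is positive definite: a local minimum.

local minimum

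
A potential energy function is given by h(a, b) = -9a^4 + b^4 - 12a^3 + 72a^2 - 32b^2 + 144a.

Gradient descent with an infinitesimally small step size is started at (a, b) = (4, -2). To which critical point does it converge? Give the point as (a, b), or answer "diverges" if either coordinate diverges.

diverges

h is separable, so gradient descent decouples: a follows -∂h/∂a, b follows -∂h/∂b.
∂h/∂a = -36(a - 2)(a + 1)(a + 2); at a=4 this is -2160, so a increases.
∂h/∂b = 4b(b - 4)(b + 4); at b=-2 this is 96, so b decreases.
The a-coordinate has no critical point in that direction and runs off to infinity.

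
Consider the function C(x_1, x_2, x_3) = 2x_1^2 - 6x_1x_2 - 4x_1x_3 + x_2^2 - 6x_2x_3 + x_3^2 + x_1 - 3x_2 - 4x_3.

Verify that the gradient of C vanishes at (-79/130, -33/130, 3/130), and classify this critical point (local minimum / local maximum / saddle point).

∇C = (4x_1 - 6x_2 - 4x_3 + 1, -6x_1 + 2x_2 - 6x_3 - 3, -4x_1 - 6x_2 + 2x_3 - 4); substituting (-79/130, -33/130, 3/130) gives ∇C = (0, 0, 0), so (-79/130, -33/130, 3/130) is indeed a critical point.
The Hessian is constant: H = [[4, -6, -4], [-6, 2, -6], [-4, -6, 2]].
Leading principal minors: Δ₁ = 4, Δ₂ = -28, Δ₃ = -520.
The minors fit neither the all-positive nor the alternating-sign pattern, so H is indefinite: a saddle point.

saddle point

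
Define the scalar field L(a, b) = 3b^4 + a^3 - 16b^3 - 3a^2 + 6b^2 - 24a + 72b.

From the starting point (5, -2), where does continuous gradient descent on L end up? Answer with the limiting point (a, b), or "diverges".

L is separable, so gradient descent decouples: a follows -∂L/∂a, b follows -∂L/∂b.
∂L/∂a = 3(a - 4)(a + 2); at a=5 this is 21, so a decreases.
∂L/∂b = 12(b - 3)(b - 2)(b + 1); at b=-2 this is -240, so b increases.
a converges to its nearest critical value 4 (a local min of the a-part); b converges to -1. The iterate converges to (4, -1).

(4, -1)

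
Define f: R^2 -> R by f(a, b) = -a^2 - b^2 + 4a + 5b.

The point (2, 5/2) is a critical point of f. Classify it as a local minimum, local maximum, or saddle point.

The Hessian of f is constant: H = [[-2, 0], [0, -2]].
det(H) = (-2)·(-2) − 0² = 4.
det(H) > 0 and tr(H) = -4 < 0, so H is negative definite and the point is a local maximum.

local maximum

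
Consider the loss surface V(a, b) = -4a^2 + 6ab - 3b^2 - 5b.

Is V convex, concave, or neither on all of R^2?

V is quadratic, so its Hessian is the constant matrix H = [[-8, 6], [6, -6]].
det(H) = 12, tr(H) = -14.
det(H) > 0 and tr(H) < 0, so H is negative definite everywhere: concave.

concave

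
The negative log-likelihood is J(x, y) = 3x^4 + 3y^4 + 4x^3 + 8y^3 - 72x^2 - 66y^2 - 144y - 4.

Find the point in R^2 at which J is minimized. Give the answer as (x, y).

(-4, 3)

J(x,y) separates as P(x) + Q(y) − 4, so its minimum is min P + min Q − 4.
P'(x) = 12x(x - 3)(x + 4) vanishes at x ∈ {-4, 0, 3}; Q'(y) = 12(y - 3)(y + 1)(y + 4) vanishes at y ∈ {-4, -1, 3}.
Local minima of P (where P''>0): P(-4)=-640, P(3)=-297. Local minima of Q: Q(-4)=-224, Q(3)=-567.
So the global minimum of J is P(-4) + Q(3) − 4 = -640 − 567 − 4 = -1211, attained at (-4, 3).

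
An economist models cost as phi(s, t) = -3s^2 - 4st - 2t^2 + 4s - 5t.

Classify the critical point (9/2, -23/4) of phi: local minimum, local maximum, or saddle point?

local maximum

The Hessian of phi is constant: H = [[-6, -4], [-4, -4]].
det(H) = (-6)·(-4) − (-4)² = 8.
det(H) > 0 and tr(H) = -10 < 0, so H is negative definite and the point is a local maximum.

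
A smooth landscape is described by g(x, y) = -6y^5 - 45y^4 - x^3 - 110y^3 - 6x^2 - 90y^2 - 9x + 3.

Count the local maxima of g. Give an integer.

2

g separates as a function of x plus a function of y, so ∇g=0 decouples.
∂g/∂x = -3(x + 1)(x + 3) = 0 at x ∈ {-3, -1}; ∂g/∂y = -30y(y + 1)(y + 2)(y + 3) = 0 at y ∈ {-3, -2, -1, 0}.
The Hessian is diagonal: diag(g_xx, g_yy). Second derivatives: g_xx(-3)=6, g_xx(-1)=-6; g_yy(-3)=180, g_yy(-2)=-60, g_yy(-1)=60, g_yy(0)=-180.
Local maxima occur where both diagonal entries negative: (-1, -2), (-1, 0). Count: 2.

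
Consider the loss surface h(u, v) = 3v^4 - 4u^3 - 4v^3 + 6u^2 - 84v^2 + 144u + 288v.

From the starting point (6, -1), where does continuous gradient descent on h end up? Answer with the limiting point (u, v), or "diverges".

diverges

h is separable, so gradient descent decouples: u follows -∂h/∂u, v follows -∂h/∂v.
∂h/∂u = -12(u - 4)(u + 3); at u=6 this is -216, so u increases.
∂h/∂v = 12(v - 3)(v - 2)(v + 4); at v=-1 this is 432, so v decreases.
The u-coordinate has no critical point in that direction and runs off to infinity.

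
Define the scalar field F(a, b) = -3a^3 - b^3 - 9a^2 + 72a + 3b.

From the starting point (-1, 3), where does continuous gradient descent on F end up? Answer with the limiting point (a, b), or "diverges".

diverges

F is separable, so gradient descent decouples: a follows -∂F/∂a, b follows -∂F/∂b.
∂F/∂a = -9(a - 2)(a + 4); at a=-1 this is 81, so a decreases.
∂F/∂b = -3(b - 1)(b + 1); at b=3 this is -24, so b increases.
The b-coordinate has no critical point in that direction and runs off to infinity.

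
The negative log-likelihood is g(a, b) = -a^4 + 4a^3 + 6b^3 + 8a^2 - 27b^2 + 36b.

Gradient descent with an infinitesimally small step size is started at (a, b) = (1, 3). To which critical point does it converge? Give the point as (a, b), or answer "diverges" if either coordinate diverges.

(0, 2)

g is separable, so gradient descent decouples: a follows -∂g/∂a, b follows -∂g/∂b.
∂g/∂a = -4a(a - 4)(a + 1); at a=1 this is 24, so a decreases.
∂g/∂b = 18(b - 2)(b - 1); at b=3 this is 36, so b decreases.
a converges to its nearest critical value 0 (a local min of the a-part); b converges to 2. The iterate converges to (0, 2).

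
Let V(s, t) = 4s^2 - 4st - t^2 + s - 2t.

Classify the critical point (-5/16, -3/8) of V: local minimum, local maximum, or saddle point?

The Hessian of V is constant: H = [[8, -4], [-4, -2]].
det(H) = 8·(-2) − (-4)² = -32.
Since det(H) < 0, H is indefinite and the critical point is a saddle point.

saddle point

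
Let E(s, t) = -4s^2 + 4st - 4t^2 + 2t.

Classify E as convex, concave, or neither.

E is quadratic, so its Hessian is the constant matrix H = [[-8, 4], [4, -8]].
det(H) = 48, tr(H) = -16.
det(H) > 0 and tr(H) < 0, so H is negative definite everywhere: concave.

concave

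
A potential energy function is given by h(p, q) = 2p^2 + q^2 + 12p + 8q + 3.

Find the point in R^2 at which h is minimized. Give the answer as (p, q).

h(p,q) separates as A(p) + B(q) + 3, so its minimum is min A + min B + 3.
A'(p) = 4p + 12 vanishes at p ∈ {-3}; B'(q) = 2q + 8 vanishes at q ∈ {-4}.
Local minima of A (where A''>0): A(-3)=-18. Local minima of B: B(-4)=-16.
So the global minimum of h is A(-3) + B(-4) + 3 = -18 − 16 + 3 = -31, attained at (-3, -4).

(-3, -4)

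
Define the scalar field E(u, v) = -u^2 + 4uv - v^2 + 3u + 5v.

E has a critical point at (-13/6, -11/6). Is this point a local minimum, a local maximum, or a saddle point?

saddle point

The Hessian of E is constant: H = [[-2, 4], [4, -2]].
det(H) = (-2)·(-2) − 4² = -12.
Since det(H) < 0, H is indefinite and the critical point is a saddle point.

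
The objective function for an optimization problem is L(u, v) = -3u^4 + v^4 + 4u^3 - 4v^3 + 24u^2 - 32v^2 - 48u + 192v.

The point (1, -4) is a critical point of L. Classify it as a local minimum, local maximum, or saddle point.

The mixed partial ∂²L/∂u∂v is 0, so the Hessian at any point is diag(L_uu, L_vv) = diag(12(-3u^2 + 2u + 4), 4(3v^2 - 6v - 16)).
At (1, -4): H = diag(36, 224).
Both eigenvalues are positive, so H is positive definite: a local minimum.

local minimum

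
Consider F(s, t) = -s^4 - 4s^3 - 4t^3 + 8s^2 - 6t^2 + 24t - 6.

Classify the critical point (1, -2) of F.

The mixed partial ∂²F/∂s∂t is 0, so the Hessian at any point is diag(F_ss, F_tt) = diag(4(-3s^2 - 6s + 4), -12(2t + 1)).
At (1, -2): H = diag(-20, 36).
The eigenvalues have opposite signs, so H is indefinite: a saddle point.

saddle point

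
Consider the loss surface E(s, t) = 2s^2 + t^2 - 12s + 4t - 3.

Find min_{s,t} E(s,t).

-25

E(s,t) separates as P(s) + Q(t) − 3, so its minimum is min P + min Q − 3.
P'(s) = 4s - 12 vanishes at s ∈ {3}; Q'(t) = 2(t + 2) vanishes at t ∈ {-2}.
Local minima of P (where P''>0): P(3)=-18. Local minima of Q: Q(-2)=-4.
So the global minimum of E is P(3) + Q(-2) − 3 = -18 − 4 − 3 = -25, attained at (3, -2).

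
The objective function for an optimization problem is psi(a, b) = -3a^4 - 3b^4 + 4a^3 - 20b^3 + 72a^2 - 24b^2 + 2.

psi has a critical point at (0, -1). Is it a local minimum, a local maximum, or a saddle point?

local minimum

The mixed partial ∂²psi/∂a∂b is 0, so the Hessian at any point is diag(psi_aa, psi_bb) = diag(12(-3a^2 + 2a + 12), -12(3b^2 + 10b + 4)).
At (0, -1): H = diag(144, 36).
Both eigenvalues are positive, so H is positive definite: a local minimum.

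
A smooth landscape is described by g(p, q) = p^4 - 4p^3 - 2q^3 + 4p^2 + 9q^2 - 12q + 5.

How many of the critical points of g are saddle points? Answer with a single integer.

g separates as a function of p plus a function of q, so ∇g=0 decouples.
∂g/∂p = 4p(p - 2)(p - 1) = 0 at p ∈ {0, 1, 2}; ∂g/∂q = -6(q - 2)(q - 1) = 0 at q ∈ {1, 2}.
The Hessian is diagonal: diag(g_pp, g_qq). Second derivatives: g_pp(0)=8, g_pp(1)=-4, g_pp(2)=8; g_qq(1)=6, g_qq(2)=-6.
Saddle points occur where the two diagonal entries have opposite signs: (0, 2), (1, 1), (2, 2). Count: 3.

3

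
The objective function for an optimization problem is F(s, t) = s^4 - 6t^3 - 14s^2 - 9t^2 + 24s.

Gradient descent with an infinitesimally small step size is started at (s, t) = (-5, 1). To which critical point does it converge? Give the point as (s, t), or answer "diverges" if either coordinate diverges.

F is separable, so gradient descent decouples: s follows -∂F/∂s, t follows -∂F/∂t.
∂F/∂s = 4(s - 2)(s - 1)(s + 3); at s=-5 this is -336, so s increases.
∂F/∂t = -18t(t + 1); at t=1 this is -36, so t increases.
The t-coordinate has no critical point in that direction and runs off to infinity.

diverges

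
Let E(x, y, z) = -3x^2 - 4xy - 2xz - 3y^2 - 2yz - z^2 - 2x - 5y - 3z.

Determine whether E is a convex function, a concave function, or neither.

concave

E is quadratic, so its Hessian is the constant matrix H = [[-6, -4, -2], [-4, -6, -2], [-2, -2, -2]].
Leading principal minors: -6, 20, -24.
Signs alternate −, +, − ⇒ H ≺ 0 ⇒ concave.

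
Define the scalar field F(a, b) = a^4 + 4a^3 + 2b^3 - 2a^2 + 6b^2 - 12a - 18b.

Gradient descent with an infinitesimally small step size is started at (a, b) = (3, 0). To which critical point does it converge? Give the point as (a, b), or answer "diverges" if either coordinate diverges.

(1, 1)

F is separable, so gradient descent decouples: a follows -∂F/∂a, b follows -∂F/∂b.
∂F/∂a = 4(a - 1)(a + 1)(a + 3); at a=3 this is 192, so a decreases.
∂F/∂b = 6(b - 1)(b + 3); at b=0 this is -18, so b increases.
a converges to its nearest critical value 1 (a local min of the a-part); b converges to 1. The iterate converges to (1, 1).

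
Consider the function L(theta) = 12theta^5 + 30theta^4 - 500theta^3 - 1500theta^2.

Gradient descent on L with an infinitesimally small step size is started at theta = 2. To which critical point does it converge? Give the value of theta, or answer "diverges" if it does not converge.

L'(theta) = 60theta(theta - 5)(theta + 2)(theta + 5), so L'(2) = -10080.
Gradient descent moves in the -L' direction, i.e. theta is increasing.
The nearest critical point in that direction is theta = 5, where L'' = 21000 > 0 (a local minimum). The iterate converges there.

5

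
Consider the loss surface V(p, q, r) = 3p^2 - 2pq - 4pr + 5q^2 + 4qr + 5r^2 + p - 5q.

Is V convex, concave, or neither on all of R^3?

V is quadratic, so its Hessian is the constant matrix H = [[6, -2, -4], [-2, 10, 4], [-4, 4, 10]].
Leading principal minors: 6, 56, 368.
All positive ⇒ H ≻ 0 ⇒ convex.

convex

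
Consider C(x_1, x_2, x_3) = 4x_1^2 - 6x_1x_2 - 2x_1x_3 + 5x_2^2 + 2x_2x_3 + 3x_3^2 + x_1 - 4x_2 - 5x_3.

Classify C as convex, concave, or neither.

C is quadratic, so its Hessian is the constant matrix H = [[8, -6, -2], [-6, 10, 2], [-2, 2, 6]].
Leading principal minors: 8, 44, 240.
All positive ⇒ H ≻ 0 ⇒ convex.

convex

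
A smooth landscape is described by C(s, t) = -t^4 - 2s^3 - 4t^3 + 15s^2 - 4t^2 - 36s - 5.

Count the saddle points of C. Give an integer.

3

C separates as a function of s plus a function of t, so ∇C=0 decouples.
∂C/∂s = -6(s - 3)(s - 2) = 0 at s ∈ {2, 3}; ∂C/∂t = -4t(t + 1)(t + 2) = 0 at t ∈ {-2, -1, 0}.
The Hessian is diagonal: diag(C_ss, C_tt). Second derivatives: C_ss(2)=6, C_ss(3)=-6; C_tt(-2)=-8, C_tt(-1)=4, C_tt(0)=-8.
Saddle points occur where the two diagonal entries have opposite signs: (2, -2), (2, 0), (3, -1). Count: 3.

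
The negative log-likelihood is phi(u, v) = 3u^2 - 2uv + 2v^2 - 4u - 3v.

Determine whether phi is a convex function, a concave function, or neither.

convex

phi is quadratic, so its Hessian is the constant matrix H = [[6, -2], [-2, 4]].
det(H) = 20, tr(H) = 10.
det(H) > 0 and tr(H) > 0, so H is positive definite everywhere: convex.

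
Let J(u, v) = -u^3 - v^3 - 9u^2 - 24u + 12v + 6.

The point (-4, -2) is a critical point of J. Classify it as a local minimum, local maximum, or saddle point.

The mixed partial ∂²J/∂u∂v is 0, so the Hessian at any point is diag(J_uu, J_vv) = diag(-6(u + 3), -6v).
At (-4, -2): H = diag(6, 12).
Both eigenvalues are positive, so H is positive definite: a local minimum.

local minimum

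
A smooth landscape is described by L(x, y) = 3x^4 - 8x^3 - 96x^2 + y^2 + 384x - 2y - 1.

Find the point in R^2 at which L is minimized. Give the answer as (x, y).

L(x,y) separates as P(x) + Q(y) − 1, so its minimum is min P + min Q − 1.
P'(x) = 12(x - 4)(x - 2)(x + 4) vanishes at x ∈ {-4, 2, 4}; Q'(y) = 2y - 2 vanishes at y ∈ {1}.
Local minima of P (where P''>0): P(-4)=-1792, P(4)=256. Local minima of Q: Q(1)=-1.
So the global minimum of L is P(-4) + Q(1) − 1 = -1792 − 1 − 1 = -1794, attained at (-4, 1).

(-4, 1)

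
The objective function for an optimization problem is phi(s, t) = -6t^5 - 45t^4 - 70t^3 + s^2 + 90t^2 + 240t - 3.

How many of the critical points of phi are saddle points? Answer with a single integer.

phi separates as a function of s plus a function of t, so ∇phi=0 decouples.
∂phi/∂s = 2s = 0 at s ∈ {0}; ∂phi/∂t = -30(t - 1)(t + 1)(t + 2)(t + 4) = 0 at t ∈ {-4, -2, -1, 1}.
The Hessian is diagonal: diag(phi_ss, phi_tt). Second derivatives: phi_ss(0)=2; phi_tt(-4)=900, phi_tt(-2)=-180, phi_tt(-1)=180, phi_tt(1)=-900.
Saddle points occur where the two diagonal entries have opposite signs: (0, -2), (0, 1). Count: 2.

2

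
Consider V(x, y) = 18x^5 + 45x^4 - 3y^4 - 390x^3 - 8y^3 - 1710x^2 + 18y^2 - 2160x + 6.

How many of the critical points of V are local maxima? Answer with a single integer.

V separates as a function of x plus a function of y, so ∇V=0 decouples.
∂V/∂x = 90(x - 4)(x + 1)(x + 2)(x + 3) = 0 at x ∈ {-3, -2, -1, 4}; ∂V/∂y = -12y(y - 1)(y + 3) = 0 at y ∈ {-3, 0, 1}.
The Hessian is diagonal: diag(V_xx, V_yy). Second derivatives: V_xx(-3)=-1260, V_xx(-2)=540, V_xx(-1)=-900, V_xx(4)=18900; V_yy(-3)=-144, V_yy(0)=36, V_yy(1)=-48.
Local maxima occur where both diagonal entries negative: (-3, -3), (-3, 1), (-1, -3), (-1, 1). Count: 4.

4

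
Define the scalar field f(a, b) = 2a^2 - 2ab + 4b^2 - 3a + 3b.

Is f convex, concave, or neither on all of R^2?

convex

f is quadratic, so its Hessian is the constant matrix H = [[4, -2], [-2, 8]].
det(H) = 28, tr(H) = 12.
det(H) > 0 and tr(H) > 0, so H is positive definite everywhere: convex.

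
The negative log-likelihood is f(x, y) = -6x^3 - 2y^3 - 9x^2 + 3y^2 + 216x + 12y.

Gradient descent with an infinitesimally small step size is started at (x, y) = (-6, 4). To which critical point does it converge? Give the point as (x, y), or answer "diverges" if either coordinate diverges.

f is separable, so gradient descent decouples: x follows -∂f/∂x, y follows -∂f/∂y.
∂f/∂x = -18(x - 3)(x + 4); at x=-6 this is -324, so x increases.
∂f/∂y = -6(y - 2)(y + 1); at y=4 this is -60, so y increases.
The y-coordinate has no critical point in that direction and runs off to infinity.

diverges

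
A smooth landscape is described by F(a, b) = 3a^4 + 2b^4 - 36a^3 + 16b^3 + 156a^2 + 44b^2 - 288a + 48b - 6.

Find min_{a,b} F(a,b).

F(a,b) separates as P(a) + Q(b) − 6, so its minimum is min P + min Q − 6.
P'(a) = 12(a - 4)(a - 3)(a - 2) vanishes at a ∈ {2, 3, 4}; Q'(b) = 8(b + 1)(b + 2)(b + 3) vanishes at b ∈ {-3, -2, -1}.
Local minima of P (where P''>0): P(2)=-192, P(4)=-192. Local minima of Q: Q(-3)=-18, Q(-1)=-18.
So the global minimum of F is P(2) + Q(-3) − 6 = -192 − 18 − 6 = -216, attained at (2, -3).

-216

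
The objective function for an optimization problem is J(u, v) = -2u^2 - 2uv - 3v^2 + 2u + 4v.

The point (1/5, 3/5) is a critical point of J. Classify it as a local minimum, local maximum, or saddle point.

local maximum

The Hessian of J is constant: H = [[-4, -2], [-2, -6]].
det(H) = (-4)·(-6) − (-2)² = 20.
det(H) > 0 and tr(H) = -10 < 0, so H is negative definite and the point is a local maximum.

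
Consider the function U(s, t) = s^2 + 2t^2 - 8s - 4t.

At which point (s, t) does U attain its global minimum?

U(s,t) separates as P(s) + Q(t), so its minimum is min P + min Q.
P'(s) = 2s - 8 vanishes at s ∈ {4}; Q'(t) = 4(t - 1) vanishes at t ∈ {1}.
Local minima of P (where P''>0): P(4)=-16. Local minima of Q: Q(1)=-2.
So the global minimum of U is P(4) + Q(1) = -16 − 2 = -18, attained at (4, 1).

(4, 1)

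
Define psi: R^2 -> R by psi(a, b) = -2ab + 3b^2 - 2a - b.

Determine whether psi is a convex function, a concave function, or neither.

psi is quadratic, so its Hessian is the constant matrix H = [[0, -2], [-2, 6]].
det(H) = -4, tr(H) = 6.
det(H) < 0, so H is indefinite: neither convex nor concave.

neither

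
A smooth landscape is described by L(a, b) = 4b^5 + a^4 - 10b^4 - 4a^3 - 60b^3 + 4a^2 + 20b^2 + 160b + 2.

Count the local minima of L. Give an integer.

L separates as a function of a plus a function of b, so ∇L=0 decouples.
∂L/∂a = 4a(a - 2)(a - 1) = 0 at a ∈ {0, 1, 2}; ∂L/∂b = 20(b - 4)(b - 1)(b + 1)(b + 2) = 0 at b ∈ {-2, -1, 1, 4}.
The Hessian is diagonal: diag(L_aa, L_bb). Second derivatives: L_aa(0)=8, L_aa(1)=-4, L_aa(2)=8; L_bb(-2)=-360, L_bb(-1)=200, L_bb(1)=-360, L_bb(4)=1800.
Local minima occur where both diagonal entries positive: (0, -1), (0, 4), (2, -1), (2, 4). Count: 4.

4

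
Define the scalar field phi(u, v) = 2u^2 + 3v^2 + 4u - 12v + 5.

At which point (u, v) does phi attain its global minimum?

(-1, 2)

phi(u,v) separates as P(u) + Q(v) + 5, so its minimum is min P + min Q + 5.
P'(u) = 4u + 4 vanishes at u ∈ {-1}; Q'(v) = 6v - 12 vanishes at v ∈ {2}.
Local minima of P (where P''>0): P(-1)=-2. Local minima of Q: Q(2)=-12.
So the global minimum of phi is P(-1) + Q(2) + 5 = -2 − 12 + 5 = -9, attained at (-1, 2).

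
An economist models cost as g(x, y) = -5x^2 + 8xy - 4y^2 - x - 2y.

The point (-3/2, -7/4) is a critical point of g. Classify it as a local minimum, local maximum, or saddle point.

The Hessian of g is constant: H = [[-10, 8], [8, -8]].
det(H) = (-10)·(-8) − 8² = 16.
det(H) > 0 and tr(H) = -18 < 0, so H is negative definite and the point is a local maximum.

local maximum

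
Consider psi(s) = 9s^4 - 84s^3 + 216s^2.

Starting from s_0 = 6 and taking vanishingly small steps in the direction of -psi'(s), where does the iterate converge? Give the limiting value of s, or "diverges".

psi'(s) = 36s(s - 4)(s - 3), so psi'(6) = 1296.
Gradient descent moves in the -psi' direction, i.e. s is decreasing.
The nearest critical point in that direction is s = 4, where psi'' = 144 > 0 (a local minimum). The iterate converges there.

4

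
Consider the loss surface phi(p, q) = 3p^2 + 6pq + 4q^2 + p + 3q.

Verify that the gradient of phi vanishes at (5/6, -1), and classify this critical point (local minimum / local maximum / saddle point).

∇phi = (6p + 6q + 1, 6p + 8q + 3); substituting (5/6, -1) gives ∇phi = (0, 0), so (5/6, -1) is indeed a critical point.
The Hessian of phi is constant: H = [[6, 6], [6, 8]].
det(H) = 6·8 − 6² = 12.
det(H) > 0 and tr(H) = 14 > 0, so H is positive definite and the point is a local minimum.

local minimum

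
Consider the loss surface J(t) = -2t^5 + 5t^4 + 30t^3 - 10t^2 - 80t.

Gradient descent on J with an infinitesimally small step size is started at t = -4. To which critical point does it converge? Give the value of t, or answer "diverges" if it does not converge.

J'(t) = -10(t - 4)(t - 1)(t + 1)(t + 2), so J'(-4) = -2400.
Gradient descent moves in the -J' direction, i.e. t is increasing.
The nearest critical point in that direction is t = -2, where J'' = 180 > 0 (a local minimum). The iterate converges there.

-2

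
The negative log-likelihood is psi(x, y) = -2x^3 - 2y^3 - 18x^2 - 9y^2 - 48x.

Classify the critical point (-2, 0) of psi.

local maximum

The mixed partial ∂²psi/∂x∂y is 0, so the Hessian at any point is diag(psi_xx, psi_yy) = diag(-12(x + 3), -6(2y + 3)).
At (-2, 0): H = diag(-12, -18).
Both eigenvalues are negative, so H is negative definite: a local maximum.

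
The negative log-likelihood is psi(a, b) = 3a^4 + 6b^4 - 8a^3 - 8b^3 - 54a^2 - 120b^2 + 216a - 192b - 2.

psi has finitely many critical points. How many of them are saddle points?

psi separates as a function of a plus a function of b, so ∇psi=0 decouples.
∂psi/∂a = 12(a - 3)(a - 2)(a + 3) = 0 at a ∈ {-3, 2, 3}; ∂psi/∂b = 24(b - 4)(b + 1)(b + 2) = 0 at b ∈ {-2, -1, 4}.
The Hessian is diagonal: diag(psi_aa, psi_bb). Second derivatives: psi_aa(-3)=360, psi_aa(2)=-60, psi_aa(3)=72; psi_bb(-2)=144, psi_bb(-1)=-120, psi_bb(4)=720.
Saddle points occur where the two diagonal entries have opposite signs: (-3, -1), (2, -2), (2, 4), (3, -1). Count: 4.

4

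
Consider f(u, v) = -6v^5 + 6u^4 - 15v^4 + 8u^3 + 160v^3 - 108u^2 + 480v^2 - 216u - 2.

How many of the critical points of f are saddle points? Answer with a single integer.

6

f separates as a function of u plus a function of v, so ∇f=0 decouples.
∂f/∂u = 24(u - 3)(u + 1)(u + 3) = 0 at u ∈ {-3, -1, 3}; ∂f/∂v = -30v(v - 4)(v + 2)(v + 4) = 0 at v ∈ {-4, -2, 0, 4}.
The Hessian is diagonal: diag(f_uu, f_vv). Second derivatives: f_uu(-3)=288, f_uu(-1)=-192, f_uu(3)=576; f_vv(-4)=1920, f_vv(-2)=-720, f_vv(0)=960, f_vv(4)=-5760.
Saddle points occur where the two diagonal entries have opposite signs: (-3, -2), (-3, 4), (-1, -4), (-1, 0), (3, -2), (3, 4). Count: 6.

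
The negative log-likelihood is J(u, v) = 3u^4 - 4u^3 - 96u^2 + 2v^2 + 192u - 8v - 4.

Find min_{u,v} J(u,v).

-1292

J(u,v) separates as P(u) + Q(v) − 4, so its minimum is min P + min Q − 4.
P'(u) = 12(u - 4)(u - 1)(u + 4) vanishes at u ∈ {-4, 1, 4}; Q'(v) = 4v - 8 vanishes at v ∈ {2}.
Local minima of P (where P''>0): P(-4)=-1280, P(4)=-256. Local minima of Q: Q(2)=-8.
So the global minimum of J is P(-4) + Q(2) − 4 = -1280 − 8 − 4 = -1292, attained at (-4, 2).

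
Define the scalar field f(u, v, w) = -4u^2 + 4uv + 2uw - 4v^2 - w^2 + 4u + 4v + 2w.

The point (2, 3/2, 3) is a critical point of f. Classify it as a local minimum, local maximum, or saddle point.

local maximum

The Hessian is constant: H = [[-8, 4, 2], [4, -8, 0], [2, 0, -2]].
Leading principal minors: Δ₁ = -8, Δ₂ = 48, Δ₃ = -64.
The minors alternate sign starting negative (−, +, −), so H is negative definite: a local maximum.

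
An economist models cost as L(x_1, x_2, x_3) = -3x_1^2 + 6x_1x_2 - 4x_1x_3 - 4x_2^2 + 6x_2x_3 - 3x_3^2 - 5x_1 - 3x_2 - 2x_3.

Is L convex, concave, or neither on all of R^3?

L is quadratic, so its Hessian is the constant matrix H = [[-6, 6, -4], [6, -8, 6], [-4, 6, -6]].
Leading principal minors: -6, 12, -16.
Signs alternate −, +, − ⇒ H ≺ 0 ⇒ concave.

concave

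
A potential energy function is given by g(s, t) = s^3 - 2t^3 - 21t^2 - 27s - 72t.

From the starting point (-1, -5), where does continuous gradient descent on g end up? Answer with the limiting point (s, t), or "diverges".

(3, -4)

g is separable, so gradient descent decouples: s follows -∂g/∂s, t follows -∂g/∂t.
∂g/∂s = 3(s - 3)(s + 3); at s=-1 this is -24, so s increases.
∂g/∂t = -6(t + 3)(t + 4); at t=-5 this is -12, so t increases.
s converges to its nearest critical value 3 (a local min of the s-part); t converges to -4. The iterate converges to (3, -4).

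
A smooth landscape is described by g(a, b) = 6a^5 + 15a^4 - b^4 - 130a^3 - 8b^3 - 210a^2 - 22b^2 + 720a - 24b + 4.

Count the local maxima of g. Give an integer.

4

g separates as a function of a plus a function of b, so ∇g=0 decouples.
∂g/∂a = 30(a - 3)(a - 1)(a + 2)(a + 4) = 0 at a ∈ {-4, -2, 1, 3}; ∂g/∂b = -4(b + 1)(b + 2)(b + 3) = 0 at b ∈ {-3, -2, -1}.
The Hessian is diagonal: diag(g_aa, g_bb). Second derivatives: g_aa(-4)=-2100, g_aa(-2)=900, g_aa(1)=-900, g_aa(3)=2100; g_bb(-3)=-8, g_bb(-2)=4, g_bb(-1)=-8.
Local maxima occur where both diagonal entries negative: (-4, -3), (-4, -1), (1, -3), (1, -1). Count: 4.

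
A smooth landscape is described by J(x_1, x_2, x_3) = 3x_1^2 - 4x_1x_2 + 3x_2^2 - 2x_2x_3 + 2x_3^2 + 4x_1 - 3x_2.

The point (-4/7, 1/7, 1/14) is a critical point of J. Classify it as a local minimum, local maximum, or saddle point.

local minimum

The Hessian is constant: H = [[6, -4, 0], [-4, 6, -2], [0, -2, 4]].
Leading principal minors: Δ₁ = 6, Δ₂ = 20, Δ₃ = 56.
All leading minors are positive, so H is positive definite: a local minimum.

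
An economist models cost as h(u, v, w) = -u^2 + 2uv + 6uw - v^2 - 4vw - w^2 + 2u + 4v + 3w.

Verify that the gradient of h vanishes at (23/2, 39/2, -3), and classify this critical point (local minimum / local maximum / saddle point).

saddle point

∇h = (-2u + 2v + 6w + 2, 2u - 2v - 4w + 4, 6u - 4v - 2w + 3); substituting (23/2, 39/2, -3) gives ∇h = (0, 0, 0), so (23/2, 39/2, -3) is indeed a critical point.
The Hessian is constant: H = [[-2, 2, 6], [2, -2, -4], [6, -4, -2]].
Leading principal minors: Δ₁ = -2, Δ₂ = 0, Δ₃ = 8.
The minors fit neither the all-positive nor the alternating-sign pattern, so H is indefinite: a saddle point.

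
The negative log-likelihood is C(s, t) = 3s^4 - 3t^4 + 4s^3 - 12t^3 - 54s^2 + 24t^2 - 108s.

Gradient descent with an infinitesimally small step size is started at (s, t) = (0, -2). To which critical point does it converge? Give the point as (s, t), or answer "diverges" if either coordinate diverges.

C is separable, so gradient descent decouples: s follows -∂C/∂s, t follows -∂C/∂t.
∂C/∂s = 12(s - 3)(s + 1)(s + 3); at s=0 this is -108, so s increases.
∂C/∂t = -12t(t - 1)(t + 4); at t=-2 this is -144, so t increases.
s converges to its nearest critical value 3 (a local min of the s-part); t converges to 0. The iterate converges to (3, 0).

(3, 0)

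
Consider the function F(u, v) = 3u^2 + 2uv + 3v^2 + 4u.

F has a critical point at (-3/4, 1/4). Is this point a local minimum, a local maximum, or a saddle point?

The Hessian of F is constant: H = [[6, 2], [2, 6]].
det(H) = 6·6 − 2² = 32.
det(H) > 0 and tr(H) = 12 > 0, so H is positive definite and the point is a local minimum.

local minimum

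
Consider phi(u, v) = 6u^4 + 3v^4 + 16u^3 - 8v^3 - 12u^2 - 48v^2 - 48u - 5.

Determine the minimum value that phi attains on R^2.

-555

phi(u,v) separates as P(u) + Q(v) − 5, so its minimum is min P + min Q − 5.
P'(u) = 24(u - 1)(u + 1)(u + 2) vanishes at u ∈ {-2, -1, 1}; Q'(v) = 12v(v - 4)(v + 2) vanishes at v ∈ {-2, 0, 4}.
Local minima of P (where P''>0): P(-2)=16, P(1)=-38. Local minima of Q: Q(-2)=-80, Q(4)=-512.
So the global minimum of phi is P(1) + Q(4) − 5 = -38 − 512 − 5 = -555, attained at (1, 4).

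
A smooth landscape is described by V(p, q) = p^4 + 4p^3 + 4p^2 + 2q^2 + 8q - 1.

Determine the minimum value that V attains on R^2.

V(p,q) separates as A(p) + B(q) − 1, so its minimum is min A + min B − 1.
A'(p) = 4p(p + 1)(p + 2) vanishes at p ∈ {-2, -1, 0}; B'(q) = 4q + 8 vanishes at q ∈ {-2}.
Local minima of A (where A''>0): A(-2)=0, A(0)=0. Local minima of B: B(-2)=-8.
So the global minimum of V is A(-2) + B(-2) − 1 = 0 − 8 − 1 = -9, attained at (-2, -2).

-9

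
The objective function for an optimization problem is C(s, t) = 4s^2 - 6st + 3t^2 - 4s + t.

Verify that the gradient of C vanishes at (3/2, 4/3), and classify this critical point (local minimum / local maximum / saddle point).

∇C = (8s - 6t - 4, -6s + 6t + 1); substituting (3/2, 4/3) gives ∇C = (0, 0), so (3/2, 4/3) is indeed a critical point.
The Hessian of C is constant: H = [[8, -6], [-6, 6]].
det(H) = 8·6 − (-6)² = 12.
det(H) > 0 and tr(H) = 14 > 0, so H is positive definite and the point is a local minimum.

local minimum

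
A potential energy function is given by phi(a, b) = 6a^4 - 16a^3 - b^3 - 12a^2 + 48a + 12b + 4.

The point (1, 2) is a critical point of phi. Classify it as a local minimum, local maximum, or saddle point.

The mixed partial ∂²phi/∂a∂b is 0, so the Hessian at any point is diag(phi_aa, phi_bb) = diag(24(3a^2 - 4a - 1), -6b).
At (1, 2): H = diag(-48, -12).
Both eigenvalues are negative, so H is negative definite: a local maximum.

local maximum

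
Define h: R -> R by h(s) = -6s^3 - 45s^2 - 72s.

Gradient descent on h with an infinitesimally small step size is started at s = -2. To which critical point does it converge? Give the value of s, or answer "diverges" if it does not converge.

h'(s) = -18(s + 1)(s + 4), so h'(-2) = 36.
Gradient descent moves in the -h' direction, i.e. s is decreasing.
The nearest critical point in that direction is s = -4, where h'' = 54 > 0 (a local minimum). The iterate converges there.

-4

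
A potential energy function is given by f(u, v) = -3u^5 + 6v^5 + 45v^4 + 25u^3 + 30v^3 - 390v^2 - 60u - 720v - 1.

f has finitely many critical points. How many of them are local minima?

f separates as a function of u plus a function of v, so ∇f=0 decouples.
∂f/∂u = -15(u - 2)(u - 1)(u + 1)(u + 2) = 0 at u ∈ {-2, -1, 1, 2}; ∂f/∂v = 30(v - 2)(v + 1)(v + 3)(v + 4) = 0 at v ∈ {-4, -3, -1, 2}.
The Hessian is diagonal: diag(f_uu, f_vv). Second derivatives: f_uu(-2)=180, f_uu(-1)=-90, f_uu(1)=90, f_uu(2)=-180; f_vv(-4)=-540, f_vv(-3)=300, f_vv(-1)=-540, f_vv(2)=2700.
Local minima occur where both diagonal entries positive: (-2, -3), (-2, 2), (1, -3), (1, 2). Count: 4.

4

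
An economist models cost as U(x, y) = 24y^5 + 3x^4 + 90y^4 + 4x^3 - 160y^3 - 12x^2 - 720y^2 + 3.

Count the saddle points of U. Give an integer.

U separates as a function of x plus a function of y, so ∇U=0 decouples.
∂U/∂x = 12x(x - 1)(x + 2) = 0 at x ∈ {-2, 0, 1}; ∂U/∂y = 120y(y - 2)(y + 2)(y + 3) = 0 at y ∈ {-3, -2, 0, 2}.
The Hessian is diagonal: diag(U_xx, U_yy). Second derivatives: U_xx(-2)=72, U_xx(0)=-24, U_xx(1)=36; U_yy(-3)=-1800, U_yy(-2)=960, U_yy(0)=-1440, U_yy(2)=4800.
Saddle points occur where the two diagonal entries have opposite signs: (-2, -3), (-2, 0), (0, -2), (0, 2), (1, -3), (1, 0). Count: 6.

6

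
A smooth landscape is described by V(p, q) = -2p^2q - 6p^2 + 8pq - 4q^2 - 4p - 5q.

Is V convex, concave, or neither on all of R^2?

neither

The term -2p^2q is cubic, so the Hessian is not constant.
∂²V/∂p² = -4q - 12, which takes both signs as q varies (negative for sufficiently large q). A diagonal entry of the Hessian changing sign means the Hessian is neither positive- nor negative-semidefinite on all of R^2.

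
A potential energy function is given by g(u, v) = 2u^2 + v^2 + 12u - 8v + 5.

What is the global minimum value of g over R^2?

g(u,v) separates as P(u) + Q(v) + 5, so its minimum is min P + min Q + 5.
P'(u) = 4u + 12 vanishes at u ∈ {-3}; Q'(v) = 2v - 8 vanishes at v ∈ {4}.
Local minima of P (where P''>0): P(-3)=-18. Local minima of Q: Q(4)=-16.
So the global minimum of g is P(-3) + Q(4) + 5 = -18 − 16 + 5 = -29, attained at (-3, 4).

-29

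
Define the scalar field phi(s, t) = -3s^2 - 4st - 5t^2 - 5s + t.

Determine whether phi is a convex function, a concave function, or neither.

phi is quadratic, so its Hessian is the constant matrix H = [[-6, -4], [-4, -10]].
det(H) = 44, tr(H) = -16.
det(H) > 0 and tr(H) < 0, so H is negative definite everywhere: concave.

concave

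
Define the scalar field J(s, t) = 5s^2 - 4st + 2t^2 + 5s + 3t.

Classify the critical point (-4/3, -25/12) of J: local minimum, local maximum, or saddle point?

local minimum

The Hessian of J is constant: H = [[10, -4], [-4, 4]].
det(H) = 10·4 − (-4)² = 24.
det(H) > 0 and tr(H) = 14 > 0, so H is positive definite and the point is a local minimum.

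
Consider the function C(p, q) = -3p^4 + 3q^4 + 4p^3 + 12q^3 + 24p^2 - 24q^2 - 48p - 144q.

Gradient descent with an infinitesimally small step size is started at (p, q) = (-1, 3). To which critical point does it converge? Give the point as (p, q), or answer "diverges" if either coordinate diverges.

C is separable, so gradient descent decouples: p follows -∂C/∂p, q follows -∂C/∂q.
∂C/∂p = -12(p - 2)(p - 1)(p + 2); at p=-1 this is -72, so p increases.
∂C/∂q = 12(q - 2)(q + 2)(q + 3); at q=3 this is 360, so q decreases.
p converges to its nearest critical value 1 (a local min of the p-part); q converges to 2. The iterate converges to (1, 2).

(1, 2)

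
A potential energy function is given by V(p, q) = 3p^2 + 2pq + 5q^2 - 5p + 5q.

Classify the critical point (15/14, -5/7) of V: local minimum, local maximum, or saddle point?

local minimum

The Hessian of V is constant: H = [[6, 2], [2, 10]].
det(H) = 6·10 − 2² = 56.
det(H) > 0 and tr(H) = 16 > 0, so H is positive definite and the point is a local minimum.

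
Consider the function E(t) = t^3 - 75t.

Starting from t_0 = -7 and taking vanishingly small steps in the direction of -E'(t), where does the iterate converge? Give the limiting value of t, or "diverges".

diverges

E'(t) = 3(t - 5)(t + 5), so E'(-7) = 72.
Gradient descent moves in the -E' direction, i.e. t is decreasing.
There is no critical point below t=-7, and E' keeps the same sign, so the iterate runs off to −∞.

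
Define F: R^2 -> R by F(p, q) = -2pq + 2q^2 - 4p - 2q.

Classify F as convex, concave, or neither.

neither

F is quadratic, so its Hessian is the constant matrix H = [[0, -2], [-2, 4]].
det(H) = -4, tr(H) = 4.
det(H) < 0, so H is indefinite: neither convex nor concave.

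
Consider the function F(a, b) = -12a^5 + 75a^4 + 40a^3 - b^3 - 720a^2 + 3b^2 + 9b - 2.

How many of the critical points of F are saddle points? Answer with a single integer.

F separates as a function of a plus a function of b, so ∇F=0 decouples.
∂F/∂a = -60a(a - 4)(a - 3)(a + 2) = 0 at a ∈ {-2, 0, 3, 4}; ∂F/∂b = -3(b - 3)(b + 1) = 0 at b ∈ {-1, 3}.
The Hessian is diagonal: diag(F_aa, F_bb). Second derivatives: F_aa(-2)=3600, F_aa(0)=-1440, F_aa(3)=900, F_aa(4)=-1440; F_bb(-1)=12, F_bb(3)=-12.
Saddle points occur where the two diagonal entries have opposite signs: (-2, 3), (0, -1), (3, 3), (4, -1). Count: 4.

4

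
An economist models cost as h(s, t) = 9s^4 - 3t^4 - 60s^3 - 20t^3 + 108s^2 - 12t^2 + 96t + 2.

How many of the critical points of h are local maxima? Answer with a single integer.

2

h separates as a function of s plus a function of t, so ∇h=0 decouples.
∂h/∂s = 36s(s - 3)(s - 2) = 0 at s ∈ {0, 2, 3}; ∂h/∂t = -12(t - 1)(t + 2)(t + 4) = 0 at t ∈ {-4, -2, 1}.
The Hessian is diagonal: diag(h_ss, h_tt). Second derivatives: h_ss(0)=216, h_ss(2)=-72, h_ss(3)=108; h_tt(-4)=-120, h_tt(-2)=72, h_tt(1)=-180.
Local maxima occur where both diagonal entries negative: (2, -4), (2, 1). Count: 2.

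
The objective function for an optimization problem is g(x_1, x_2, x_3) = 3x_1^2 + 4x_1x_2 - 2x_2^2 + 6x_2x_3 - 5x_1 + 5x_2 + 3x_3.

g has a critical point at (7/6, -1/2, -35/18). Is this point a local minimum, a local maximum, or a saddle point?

The Hessian is constant: H = [[6, 4, 0], [4, -4, 6], [0, 6, 0]].
Leading principal minors: Δ₁ = 6, Δ₂ = -40, Δ₃ = -216.
The minors fit neither the all-positive nor the alternating-sign pattern, so H is indefinite: a saddle point.

saddle point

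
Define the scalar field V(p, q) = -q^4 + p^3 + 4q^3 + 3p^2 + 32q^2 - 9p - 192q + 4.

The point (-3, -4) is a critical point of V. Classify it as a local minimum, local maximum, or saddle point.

local maximum

The mixed partial ∂²V/∂p∂q is 0, so the Hessian at any point is diag(V_pp, V_qq) = diag(6(p + 1), 4(-3q^2 + 6q + 16)).
At (-3, -4): H = diag(-12, -224).
Both eigenvalues are negative, so H is negative definite: a local maximum.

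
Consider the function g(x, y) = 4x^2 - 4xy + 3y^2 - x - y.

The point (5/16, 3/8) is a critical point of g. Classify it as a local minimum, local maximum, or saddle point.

The Hessian of g is constant: H = [[8, -4], [-4, 6]].
det(H) = 8·6 − (-4)² = 32.
det(H) > 0 and tr(H) = 14 > 0, so H is positive definite and the point is a local minimum.

local minimum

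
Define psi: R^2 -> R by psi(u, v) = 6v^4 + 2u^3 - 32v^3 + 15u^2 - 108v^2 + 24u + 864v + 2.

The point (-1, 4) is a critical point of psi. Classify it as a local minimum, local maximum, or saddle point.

The mixed partial ∂²psi/∂u∂v is 0, so the Hessian at any point is diag(psi_uu, psi_vv) = diag(6(2u + 5), 24(3v^2 - 8v - 9)).
At (-1, 4): H = diag(18, 168).
Both eigenvalues are positive, so H is positive definite: a local minimum.

local minimum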